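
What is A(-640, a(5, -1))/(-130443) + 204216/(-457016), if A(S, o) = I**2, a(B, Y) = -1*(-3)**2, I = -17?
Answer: -3346328164/7451817261 ≈ -0.44906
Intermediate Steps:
a(B, Y) = -9 (a(B, Y) = -1*9 = -9)
A(S, o) = 289 (A(S, o) = (-17)**2 = 289)
A(-640, a(5, -1))/(-130443) + 204216/(-457016) = 289/(-130443) + 204216/(-457016) = 289*(-1/130443) + 204216*(-1/457016) = -289/130443 - 25527/57127 = -3346328164/7451817261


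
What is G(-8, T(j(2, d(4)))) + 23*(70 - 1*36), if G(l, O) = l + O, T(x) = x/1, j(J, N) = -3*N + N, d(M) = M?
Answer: 766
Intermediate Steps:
j(J, N) = -2*N
T(x) = x (T(x) = x*1 = x)
G(l, O) = O + l
G(-8, T(j(2, d(4)))) + 23*(70 - 1*36) = (-2*4 - 8) + 23*(70 - 1*36) = (-8 - 8) + 23*(70 - 36) = -16 + 23*34 = -16 + 782 = 766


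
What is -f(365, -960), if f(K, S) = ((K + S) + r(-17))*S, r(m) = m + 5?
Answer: -582720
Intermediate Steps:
r(m) = 5 + m
f(K, S) = S*(-12 + K + S) (f(K, S) = ((K + S) + (5 - 17))*S = ((K + S) - 12)*S = (-12 + K + S)*S = S*(-12 + K + S))
-f(365, -960) = -(-960)*(-12 + 365 - 960) = -(-960)*(-607) = -1*582720 = -582720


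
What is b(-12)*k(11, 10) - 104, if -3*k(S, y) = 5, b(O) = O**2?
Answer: -344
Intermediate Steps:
k(S, y) = -5/3 (k(S, y) = -1/3*5 = -5/3)
b(-12)*k(11, 10) - 104 = (-12)**2*(-5/3) - 104 = 144*(-5/3) - 104 = -240 - 104 = -344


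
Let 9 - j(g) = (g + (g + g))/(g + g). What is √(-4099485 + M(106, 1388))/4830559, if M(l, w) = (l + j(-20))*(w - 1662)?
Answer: 2*I*√1032646/4830559 ≈ 0.00042073*I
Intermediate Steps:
j(g) = 15/2 (j(g) = 9 - (g + (g + g))/(g + g) = 9 - (g + 2*g)/(2*g) = 9 - 3*g*1/(2*g) = 9 - 1*3/2 = 9 - 3/2 = 15/2)
M(l, w) = (-1662 + w)*(15/2 + l) (M(l, w) = (l + 15/2)*(w - 1662) = (15/2 + l)*(-1662 + w) = (-1662 + w)*(15/2 + l))
√(-4099485 + M(106, 1388))/4830559 = √(-4099485 + (-12465 - 1662*106 + (15/2)*1388 + 106*1388))/4830559 = √(-4099485 + (-12465 - 176172 + 10410 + 147128))*(1/4830559) = √(-4099485 - 31099)*(1/4830559) = √(-4130584)*(1/4830559) = (2*I*√1032646)*(1/4830559) = 2*I*√1032646/4830559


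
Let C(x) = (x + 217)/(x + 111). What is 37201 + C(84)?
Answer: 7254496/195 ≈ 37203.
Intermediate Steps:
C(x) = (217 + x)/(111 + x)
37201 + C(84) = 37201 + (217 + 84)/(111 + 84) = 37201 + 301/195 = 7254496/195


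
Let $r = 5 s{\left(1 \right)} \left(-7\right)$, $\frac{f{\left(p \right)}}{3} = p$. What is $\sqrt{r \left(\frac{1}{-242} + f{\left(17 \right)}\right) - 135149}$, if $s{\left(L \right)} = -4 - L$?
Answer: $\frac{i \sqrt{61092766}}{22} \approx 355.28 i$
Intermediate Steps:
$f{\left(p \right)} = 3 p$
$r = 175$ ($r = 5 \left(-4 - 1\right) \left(-7\right) = 5 \left(-5\right) \left(-7\right) = \left(-25\right) \left(-7\right) = 175$)
$\sqrt{r \left(\frac{1}{-242} + f{\left(17 \right)}\right) - 135149} = \sqrt{175 \left(\frac{1}{-242} + 3 \cdot 17\right) - 135149} = \sqrt{175 \left(- \frac{1}{242} + 51\right) - 135149} = \sqrt{175 \cdot \frac{12341}{242} - 135149} = \sqrt{\frac{2159675}{242} - 135149} = \sqrt{- \frac{30546383}{242}} = \frac{i \sqrt{61092766}}{22}$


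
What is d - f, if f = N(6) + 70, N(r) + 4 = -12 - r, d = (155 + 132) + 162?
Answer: 401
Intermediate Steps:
d = 449 (d = 287 + 162 = 449)
N(r) = -16 - r (N(r) = -4 + (-12 - r) = -16 - r)
f = 48 (f = (-16 - 1*6) + 70 = (-16 - 6) + 70 = -22 + 70 = 48)
d - f = 449 - 1*48 = 449 - 48 = 401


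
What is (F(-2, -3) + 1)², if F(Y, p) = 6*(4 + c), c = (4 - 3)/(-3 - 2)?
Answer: 14161/25 ≈ 566.44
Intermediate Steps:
c = -⅕ (c = 1/(-5) = 1*(-⅕) = -⅕ ≈ -0.20000)
F(Y, p) = 114/5 (F(Y, p) = 6*(4 - ⅕) = 6*(19/5) = 114/5)
(F(-2, -3) + 1)² = (114/5 + 1)² = (119/5)² = 14161/25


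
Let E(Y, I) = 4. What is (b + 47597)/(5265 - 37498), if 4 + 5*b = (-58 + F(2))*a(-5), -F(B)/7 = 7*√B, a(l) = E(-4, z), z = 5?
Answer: -237749/161165 + 196*√2/161165 ≈ -1.4735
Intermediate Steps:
a(l) = 4
F(B) = -49*√B
b = -236/5 - 196*√2/5 (b = -⅘ + ((-58 - 49*√2)*4)/5 = -⅘ + (-232 - 196*√2)/5 = -⅘ + (-232/5 - 196*√2/5) = -236/5 - 196*√2/5 ≈ -102.64)
(b + 47597)/(5265 - 37498) = ((-236/5 - 196*√2/5) + 47597)/(5265 - 37498) = (237749/5 - 196*√2/5)/(-32233) = (237749/5 - 196*√2/5)*(-1/32233) = -237749/161165 + 196*√2/161165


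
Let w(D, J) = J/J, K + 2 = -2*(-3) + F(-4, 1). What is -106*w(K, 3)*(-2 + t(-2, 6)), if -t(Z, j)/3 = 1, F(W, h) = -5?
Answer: 530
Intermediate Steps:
t(Z, j) = -3 (t(Z, j) = -3*1 = -3)
K = -1 (K = -2 + (-2*(-3) - 5) = -2 + (6 - 5) = -2 + 1 = -1)
w(D, J) = 1
-106*w(K, 3)*(-2 + t(-2, 6)) = -106*(-2 - 3) = -106*(-5) = 530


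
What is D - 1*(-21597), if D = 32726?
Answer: 54323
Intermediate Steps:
D - 1*(-21597) = 32726 - 1*(-21597) = 32726 + 21597 = 54323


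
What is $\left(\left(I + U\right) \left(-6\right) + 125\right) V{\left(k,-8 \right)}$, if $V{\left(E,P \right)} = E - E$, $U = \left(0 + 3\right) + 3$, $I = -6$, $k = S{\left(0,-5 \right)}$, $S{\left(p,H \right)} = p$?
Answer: $0$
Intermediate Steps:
$k = 0$
$U = 6$ ($U = 3 + 3 = 6$)
$V{\left(E,P \right)} = 0$
$\left(\left(I + U\right) \left(-6\right) + 125\right) V{\left(k,-8 \right)} = \left(\left(-6 + 6\right) \left(-6\right) + 125\right) 0 = \left(0 \left(-6\right) + 125\right) 0 = \left(0 + 125\right) 0 = 125 \cdot 0 = 0$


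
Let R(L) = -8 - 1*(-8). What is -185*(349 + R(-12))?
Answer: -64565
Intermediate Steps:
R(L) = 0 (R(L) = -8 + 8 = 0)
-185*(349 + R(-12)) = -185*(349 + 0) = -185*349 = -64565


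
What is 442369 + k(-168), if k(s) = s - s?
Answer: 442369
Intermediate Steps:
k(s) = 0
442369 + k(-168) = 442369 + 0 = 442369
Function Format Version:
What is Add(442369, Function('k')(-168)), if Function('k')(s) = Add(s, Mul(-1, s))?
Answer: 442369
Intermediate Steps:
Function('k')(s) = 0
Add(442369, Function('k')(-168)) = Add(442369, 0) = 442369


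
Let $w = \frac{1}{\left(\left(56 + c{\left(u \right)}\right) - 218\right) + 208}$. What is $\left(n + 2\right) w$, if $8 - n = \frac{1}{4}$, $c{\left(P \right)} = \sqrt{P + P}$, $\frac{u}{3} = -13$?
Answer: $\frac{897}{4388} - \frac{39 i \sqrt{78}}{8776} \approx 0.20442 - 0.039248 i$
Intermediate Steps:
$u = -39$ ($u = 3 \left(-13\right) = -39$)
$c{\left(P \right)} = \sqrt{2} \sqrt{P}$ ($c{\left(P \right)} = \sqrt{2 P} = \sqrt{2} \sqrt{P}$)
$n = \frac{31}{4}$ ($n = 8 - \frac{1}{4} = \frac{31}{4} \approx 7.75$)
$w = \frac{1}{46 + i \sqrt{78}}$ ($w = \frac{1}{\left(\left(56 + \sqrt{2} \sqrt{-39}\right) - 218\right) + 208} = \frac{1}{\left(\left(56 + \sqrt{2} i \sqrt{39}\right) - 218\right) + 208} = \frac{1}{\left(\left(56 + i \sqrt{78}\right) - 218\right) + 208} = \frac{1}{\left(-162 + i \sqrt{78}\right) + 208} = \frac{1}{46 + i \sqrt{78}} \approx 0.020966 - 0.0040254 i$)
$\left(n + 2\right) w = \left(\frac{31}{4} + 2\right) \left(\frac{23}{1097} - \frac{i \sqrt{78}}{2194}\right) = \frac{39 \left(\frac{23}{1097} - \frac{i \sqrt{78}}{2194}\right)}{4} = \frac{897}{4388} - \frac{39 i \sqrt{78}}{8776}$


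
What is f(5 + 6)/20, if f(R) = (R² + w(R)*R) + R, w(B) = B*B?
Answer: 1463/20 ≈ 73.150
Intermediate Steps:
w(B) = B²
f(R) = R + R² + R³ (f(R) = (R² + R²*R) + R = (R² + R³) + R = R + R² + R³)
f(5 + 6)/20 = ((5 + 6)*(1 + (5 + 6) + (5 + 6)²))/20 = (11*(1 + 11 + 11²))/20 = (11*(1 + 11 + 121))/20 = (11*133)/20 = (1/20)*1463 = 1463/20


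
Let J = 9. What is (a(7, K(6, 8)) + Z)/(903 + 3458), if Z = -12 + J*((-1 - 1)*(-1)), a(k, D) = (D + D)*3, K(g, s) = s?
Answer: 54/4361 ≈ 0.012382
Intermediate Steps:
a(k, D) = 6*D (a(k, D) = (2*D)*3 = 6*D)
Z = 6 (Z = -12 + 9*((-1 - 1)*(-1)) = -12 + 9*(-2*(-1)) = -12 + 9*2 = -12 + 18 = 6)
(a(7, K(6, 8)) + Z)/(903 + 3458) = (6*8 + 6)/(903 + 3458) = (48 + 6)/4361 = 54*(1/4361) = 54/4361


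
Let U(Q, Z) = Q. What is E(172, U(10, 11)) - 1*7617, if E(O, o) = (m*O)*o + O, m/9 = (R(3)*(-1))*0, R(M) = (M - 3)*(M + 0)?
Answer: -7445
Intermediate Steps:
R(M) = M*(-3 + M) (R(M) = (-3 + M)*M = M*(-3 + M))
m = 0 (m = 9*(((3*(-3 + 3))*(-1))*0) = 9*(((3*0)*(-1))*0) = 9*((0*(-1))*0) = 9*(0*0) = 9*0 = 0)
E(O, o) = O (E(O, o) = (0*O)*o + O = 0*o + O = 0 + O = O)
E(172, U(10, 11)) - 1*7617 = 172 - 1*7617 = 172 - 7617 = -7445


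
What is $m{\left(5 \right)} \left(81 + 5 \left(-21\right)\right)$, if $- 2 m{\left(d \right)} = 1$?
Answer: $12$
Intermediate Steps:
$m{\left(d \right)} = - \frac{1}{2}$ ($m{\left(d \right)} = \left(- \frac{1}{2}\right) 1 = - \frac{1}{2}$)
$m{\left(5 \right)} \left(81 + 5 \left(-21\right)\right) = - \frac{81 + 5 \left(-21\right)}{2} = - \frac{81 - 105}{2} = \left(- \frac{1}{2}\right) \left(-24\right) = 12$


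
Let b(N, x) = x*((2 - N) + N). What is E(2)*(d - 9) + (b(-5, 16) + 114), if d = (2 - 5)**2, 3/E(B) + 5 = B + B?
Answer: 146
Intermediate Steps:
E(B) = 3/(-5 + 2*B) (E(B) = 3/(-5 + (B + B)) = 3/(-5 + 2*B))
b(N, x) = 2*x (b(N, x) = x*2 = 2*x)
d = 9 (d = (-3)**2 = 9)
E(2)*(d - 9) + (b(-5, 16) + 114) = (3/(-5 + 2*2))*(9 - 9) + (2*16 + 114) = (3/(-5 + 4))*0 + (32 + 114) = (3/(-1))*0 + 146 = (3*(-1))*0 + 146 = -3*0 + 146 = 0 + 146 = 146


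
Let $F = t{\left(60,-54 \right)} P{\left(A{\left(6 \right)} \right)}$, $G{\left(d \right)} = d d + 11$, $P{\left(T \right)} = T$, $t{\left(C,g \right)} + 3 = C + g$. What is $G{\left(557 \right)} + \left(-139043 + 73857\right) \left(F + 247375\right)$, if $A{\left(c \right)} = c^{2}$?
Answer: $-16132116578$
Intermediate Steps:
$t{\left(C,g \right)} = -3 + C + g$ ($t{\left(C,g \right)} = -3 + \left(C + g\right) = -3 + C + g$)
$G{\left(d \right)} = 11 + d^{2}$ ($G{\left(d \right)} = d^{2} + 11 = 11 + d^{2}$)
$F = 108$ ($F = \left(-3 + 60 - 54\right) 6^{2} = 3 \cdot 36 = 108$)
$G{\left(557 \right)} + \left(-139043 + 73857\right) \left(F + 247375\right) = \left(11 + 557^{2}\right) + \left(-139043 + 73857\right) \left(108 + 247375\right) = \left(11 + 310249\right) - 16132426838 = 310260 - 16132426838 = -16132116578$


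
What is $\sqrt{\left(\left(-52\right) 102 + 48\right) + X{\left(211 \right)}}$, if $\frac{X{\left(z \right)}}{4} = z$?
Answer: $2 i \sqrt{1103} \approx 66.423 i$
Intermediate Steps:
$X{\left(z \right)} = 4 z$
$\sqrt{\left(\left(-52\right) 102 + 48\right) + X{\left(211 \right)}} = \sqrt{\left(\left(-52\right) 102 + 48\right) + 4 \cdot 211} = \sqrt{\left(-5304 + 48\right) + 844} = \sqrt{-5256 + 844} = \sqrt{-4412} = 2 i \sqrt{1103}$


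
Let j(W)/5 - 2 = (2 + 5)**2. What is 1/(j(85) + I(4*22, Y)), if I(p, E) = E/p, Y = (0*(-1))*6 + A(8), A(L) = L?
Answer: 11/2806 ≈ 0.0039202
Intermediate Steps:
j(W) = 255 (j(W) = 10 + 5*(2 + 5)**2 = 10 + 5*7**2 = 10 + 5*49 = 10 + 245 = 255)
Y = 8 (Y = (0*(-1))*6 + 8 = 0*6 + 8 = 0 + 8 = 8)
1/(j(85) + I(4*22, Y)) = 1/(255 + 8/((4*22))) = 1/(255 + 8/88) = 1/(255 + 8*(1/88)) = 1/(255 + 1/11) = 1/(2806/11) = 11/2806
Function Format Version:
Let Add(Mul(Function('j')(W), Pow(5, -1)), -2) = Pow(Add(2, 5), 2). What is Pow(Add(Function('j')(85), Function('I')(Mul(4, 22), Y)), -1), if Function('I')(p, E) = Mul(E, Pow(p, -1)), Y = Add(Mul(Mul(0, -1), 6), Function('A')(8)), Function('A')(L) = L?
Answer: Rational(11, 2806) ≈ 0.0039202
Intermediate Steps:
Function('j')(W) = 255 (Function('j')(W) = Add(10, Mul(5, Pow(Add(2, 5), 2))) = Add(10, Mul(5, Pow(7, 2))) = Add(10, Mul(5, 49)) = Add(10, 245) = 255)
Y = 8 (Y = Add(Mul(Mul(0, -1), 6), 8) = Add(Mul(0, 6), 8) = Add(0, 8) = 8)
Pow(Add(Function('j')(85), Function('I')(Mul(4, 22), Y)), -1) = Pow(Add(255, Mul(8, Pow(Mul(4, 22), -1))), -1) = Pow(Add(255, Mul(8, Pow(88, -1))), -1) = Pow(Add(255, Mul(8, Rational(1, 88))), -1) = Pow(Add(255, Rational(1, 11)), -1) = Pow(Rational(2806, 11), -1) = Rational(11, 2806)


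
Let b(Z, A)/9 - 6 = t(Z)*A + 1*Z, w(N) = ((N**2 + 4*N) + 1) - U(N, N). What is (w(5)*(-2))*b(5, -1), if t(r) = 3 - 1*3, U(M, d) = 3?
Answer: -8514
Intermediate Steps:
t(r) = 0 (t(r) = 3 - 3 = 0)
w(N) = -2 + N**2 + 4*N (w(N) = ((N**2 + 4*N) + 1) - 1*3 = (1 + N**2 + 4*N) - 3 = -2 + N**2 + 4*N)
b(Z, A) = 54 + 9*Z (b(Z, A) = 54 + 9*(0*A + 1*Z) = 54 + 9*(0 + Z) = 54 + 9*Z)
(w(5)*(-2))*b(5, -1) = ((-2 + 5**2 + 4*5)*(-2))*(54 + 9*5) = ((-2 + 25 + 20)*(-2))*(54 + 45) = (43*(-2))*99 = -86*99 = -8514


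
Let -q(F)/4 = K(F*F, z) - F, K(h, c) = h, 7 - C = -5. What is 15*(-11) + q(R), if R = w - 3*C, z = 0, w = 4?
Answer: -4389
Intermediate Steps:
C = 12 (C = 7 - 1*(-5) = 7 + 5 = 12)
R = -32 (R = 4 - 3*12 = 4 - 36 = -32)
q(F) = -4*F**2 + 4*F (q(F) = -4*(F*F - F) = -4*(F**2 - F) = -4*F**2 + 4*F)
15*(-11) + q(R) = 15*(-11) + 4*(-32)*(1 - 1*(-32)) = -165 + 4*(-32)*(1 + 32) = -165 + 4*(-32)*33 = -165 - 4224 = -4389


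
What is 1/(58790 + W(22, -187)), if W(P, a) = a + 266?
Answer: 1/58869 ≈ 1.6987e-5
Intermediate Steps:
W(P, a) = 266 + a
1/(58790 + W(22, -187)) = 1/(58790 + (266 - 187)) = 1/(58790 + 79) = 1/58869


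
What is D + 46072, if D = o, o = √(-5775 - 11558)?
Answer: 46072 + I*√17333 ≈ 46072.0 + 131.65*I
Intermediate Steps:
o = I*√17333 (o = √(-17333) = I*√17333 ≈ 131.65*I)
D = I*√17333 ≈ 131.65*I
D + 46072 = I*√17333 + 46072 = 46072 + I*√17333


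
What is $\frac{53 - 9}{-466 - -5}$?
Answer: $- \frac{44}{461} \approx -0.095445$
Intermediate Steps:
$\frac{53 - 9}{-466 - -5} = \frac{44}{-466 + \left(9 - 4\right)} = \frac{44}{-466 + 5} = \frac{44}{-461} = 44 \left(- \frac{1}{461}\right) = - \frac{44}{461}$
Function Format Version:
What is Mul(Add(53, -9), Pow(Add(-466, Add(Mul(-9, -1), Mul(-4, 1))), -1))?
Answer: Rational(-44, 461) ≈ -0.095445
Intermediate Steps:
Mul(Add(53, -9), Pow(Add(-466, Add(Mul(-9, -1), Mul(-4, 1))), -1)) = Mul(44, Pow(Add(-466, Add(9, -4)), -1)) = Mul(44, Pow(Add(-466, 5), -1)) = Mul(44, Pow(-461, -1)) = Mul(44, Rational(-1, 461)) = Rational(-44, 461)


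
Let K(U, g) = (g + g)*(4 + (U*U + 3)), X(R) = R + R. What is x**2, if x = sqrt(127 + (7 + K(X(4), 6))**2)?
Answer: 738008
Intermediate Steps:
X(R) = 2*R
K(U, g) = 2*g*(7 + U**2) (K(U, g) = (2*g)*(4 + (U**2 + 3)) = (2*g)*(4 + (3 + U**2)) = (2*g)*(7 + U**2) = 2*g*(7 + U**2))
x = 2*sqrt(184502) (x = sqrt(127 + (7 + 2*6*(7 + (2*4)**2))**2) = sqrt(127 + (7 + 2*6*(7 + 8**2))**2) = sqrt(127 + (7 + 2*6*(7 + 64))**2) = sqrt(127 + (7 + 2*6*71)**2) = sqrt(127 + (7 + 852)**2) = sqrt(127 + 859**2) = sqrt(127 + 737881) = sqrt(738008) = 2*sqrt(184502) ≈ 859.07)
x**2 = (2*sqrt(184502))**2 = 738008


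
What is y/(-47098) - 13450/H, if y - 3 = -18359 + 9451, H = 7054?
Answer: -285326115/166114646 ≈ -1.7176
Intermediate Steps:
y = -8905 (y = 3 + (-18359 + 9451) = 3 - 8908 = -8905)
y/(-47098) - 13450/H = -8905/(-47098) - 13450/7054 = -8905*(-1/47098) - 13450*1/7054 = 8905/47098 - 6725/3527 = -285326115/166114646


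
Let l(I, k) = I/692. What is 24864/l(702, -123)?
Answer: 2867648/117 ≈ 24510.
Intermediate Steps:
l(I, k) = I/692 (l(I, k) = I*(1/692) = I/692)
24864/l(702, -123) = 24864/(((1/692)*702)) = 24864/(351/346) = 24864*(346/351) = 2867648/117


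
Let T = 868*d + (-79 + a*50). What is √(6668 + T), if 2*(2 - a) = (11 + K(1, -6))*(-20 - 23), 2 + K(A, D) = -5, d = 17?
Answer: √25745 ≈ 160.45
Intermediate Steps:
K(A, D) = -7 (K(A, D) = -2 - 5 = -7)
a = 88 (a = 2 - (11 - 7)*(-20 - 23)/2 = 2 - 2*(-43) = 2 - ½*(-172) = 2 + 86 = 88)
T = 19077 (T = 868*17 + (-79 + 88*50) = 14756 + (-79 + 4400) = 14756 + 4321 = 19077)
√(6668 + T) = √(6668 + 19077) = √25745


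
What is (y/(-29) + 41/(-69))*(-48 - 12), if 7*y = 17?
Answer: 189920/4669 ≈ 40.677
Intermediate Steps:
y = 17/7 (y = (⅐)*17 = 17/7 ≈ 2.4286)
(y/(-29) + 41/(-69))*(-48 - 12) = ((17/7)/(-29) + 41/(-69))*(-48 - 12) = ((17/7)*(-1/29) + 41*(-1/69))*(-60) = (-17/203 - 41/69)*(-60) = -9496/14007*(-60) = 189920/4669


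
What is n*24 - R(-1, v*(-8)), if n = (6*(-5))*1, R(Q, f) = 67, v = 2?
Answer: -787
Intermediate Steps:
n = -30 (n = -30*1 = -30)
n*24 - R(-1, v*(-8)) = -30*24 - 1*67 = -720 - 67 = -787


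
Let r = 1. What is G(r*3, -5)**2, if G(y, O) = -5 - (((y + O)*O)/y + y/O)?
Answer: 13456/225 ≈ 59.804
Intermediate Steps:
G(y, O) = -5 - y/O - O*(O + y)/y (G(y, O) = -5 - (((O + y)*O)/y + y/O) = -5 - ((O*(O + y))/y + y/O) = -5 - (O*(O + y)/y + y/O) = -5 - (y/O + O*(O + y)/y) = -5 + (-y/O - O*(O + y)/y) = -5 - y/O - O*(O + y)/y)
G(r*3, -5)**2 = (-5 - 1*(-5) - 1*1*3/(-5) - 1*(-5)**2/1*3)**2 = (-5 + 5 - 1*3*(-1/5) - 1*25/3)**2 = (-5 + 5 + 3/5 - 1*25*1/3)**2 = (-5 + 5 + 3/5 - 25/3)**2 = (-116/15)**2 = 13456/225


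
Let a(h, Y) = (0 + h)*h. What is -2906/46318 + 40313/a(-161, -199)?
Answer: 127992222/85757777 ≈ 1.4925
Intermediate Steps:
a(h, Y) = h² (a(h, Y) = h*h = h²)
-2906/46318 + 40313/a(-161, -199) = -2906/46318 + 40313/((-161)²) = -2906*1/46318 + 40313/25921 = -1453/23159 + 40313*(1/25921) = -1453/23159 + 5759/3703 = 127992222/85757777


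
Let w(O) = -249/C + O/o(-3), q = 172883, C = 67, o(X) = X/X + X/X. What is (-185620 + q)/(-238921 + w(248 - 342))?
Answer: 853379/16011105 ≈ 0.053299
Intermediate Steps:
o(X) = 2 (o(X) = 1 + 1 = 2)
w(O) = -249/67 + O/2
(-185620 + q)/(-238921 + w(248 - 342)) = (-185620 + 172883)/(-238921 + (-249/67 + (248 - 342)/2)) = -12737/(-238921 + (-249/67 + (½)*(-94))) = -12737/(-238921 + (-249/67 - 47)) = -12737/(-238921 - 3398/67) = -12737/(-16011105/67) = -12737*(-67/16011105) = 853379/16011105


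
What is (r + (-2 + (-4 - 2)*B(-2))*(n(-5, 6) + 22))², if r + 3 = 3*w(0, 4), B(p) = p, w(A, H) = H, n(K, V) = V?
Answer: 83521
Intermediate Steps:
r = 9 (r = -3 + 3*4 = -3 + 12 = 9)
(r + (-2 + (-4 - 2)*B(-2))*(n(-5, 6) + 22))² = (9 + (-2 + (-4 - 2)*(-2))*(6 + 22))² = (9 + (-2 - 6*(-2))*28)² = (9 + (-2 + 12)*28)² = (9 + 10*28)² = (9 + 280)² = 289² = 83521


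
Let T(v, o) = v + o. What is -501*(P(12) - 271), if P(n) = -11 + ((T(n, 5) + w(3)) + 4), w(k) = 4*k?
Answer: 124749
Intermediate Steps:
T(v, o) = o + v
P(n) = 10 + n (P(n) = -11 + (((5 + n) + 4*3) + 4) = -11 + (((5 + n) + 12) + 4) = -11 + ((17 + n) + 4) = -11 + (21 + n) = 10 + n)
-501*(P(12) - 271) = -501*((10 + 12) - 271) = -501*(22 - 271) = -501*(-249) = 124749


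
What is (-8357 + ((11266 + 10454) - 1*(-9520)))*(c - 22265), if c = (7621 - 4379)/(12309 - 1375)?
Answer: -397906387046/781 ≈ -5.0948e+8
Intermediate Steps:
c = 1621/5467 (c = 3242/10934 = 3242*(1/10934) = 1621/5467 ≈ 0.29651)
(-8357 + ((11266 + 10454) - 1*(-9520)))*(c - 22265) = (-8357 + ((11266 + 10454) - 1*(-9520)))*(1621/5467 - 22265) = (-8357 + (21720 + 9520))*(-121721134/5467) = (-8357 + 31240)*(-121721134/5467) = 22883*(-121721134/5467) = -397906387046/781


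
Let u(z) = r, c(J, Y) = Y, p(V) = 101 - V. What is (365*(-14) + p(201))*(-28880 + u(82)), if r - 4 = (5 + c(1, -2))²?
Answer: 150397070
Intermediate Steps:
r = 13 (r = 4 + (5 - 2)² = 4 + 3² = 4 + 9 = 13)
u(z) = 13
(365*(-14) + p(201))*(-28880 + u(82)) = (365*(-14) + (101 - 1*201))*(-28880 + 13) = (-5110 + (101 - 201))*(-28867) = (-5110 - 100)*(-28867) = -5210*(-28867) = 150397070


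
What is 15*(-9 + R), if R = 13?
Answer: 60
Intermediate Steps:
15*(-9 + R) = 15*(-9 + 13) = 15*4 = 60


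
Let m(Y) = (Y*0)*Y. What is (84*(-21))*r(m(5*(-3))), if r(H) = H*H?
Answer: 0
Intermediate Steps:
m(Y) = 0 (m(Y) = 0*Y = 0)
r(H) = H²
(84*(-21))*r(m(5*(-3))) = (84*(-21))*0² = -1764*0 = 0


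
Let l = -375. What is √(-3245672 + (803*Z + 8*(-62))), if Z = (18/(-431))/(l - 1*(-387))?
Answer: 15*I*√10720212142/862 ≈ 1801.7*I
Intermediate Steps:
Z = -3/862 (Z = (18/(-431))/(-375 - 1*(-387)) = (18*(-1/431))/(-375 + 387) = -18/431/12 = -18/431*1/12 = -3/862 ≈ -0.0034803)
√(-3245672 + (803*Z + 8*(-62))) = √(-3245672 + (803*(-3/862) + 8*(-62))) = √(-3245672 + (-2409/862 - 496)) = √(-3245672 - 429961/862) = √(-2798199225/862) = 15*I*√10720212142/862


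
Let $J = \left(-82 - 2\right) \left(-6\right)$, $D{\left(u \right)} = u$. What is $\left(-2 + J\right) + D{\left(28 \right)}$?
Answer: $530$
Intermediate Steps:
$J = 504$ ($J = \left(-84\right) \left(-6\right) = 504$)
$\left(-2 + J\right) + D{\left(28 \right)} = \left(-2 + 504\right) + 28 = 502 + 28 = 530$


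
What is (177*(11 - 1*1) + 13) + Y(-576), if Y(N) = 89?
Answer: 1872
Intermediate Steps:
(177*(11 - 1*1) + 13) + Y(-576) = (177*(11 - 1*1) + 13) + 89 = (177*(11 - 1) + 13) + 89 = (177*10 + 13) + 89 = (1770 + 13) + 89 = 1783 + 89 = 1872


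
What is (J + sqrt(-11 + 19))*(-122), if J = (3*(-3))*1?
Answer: 1098 - 244*sqrt(2) ≈ 752.93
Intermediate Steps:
J = -9 (J = -9*1 = -9)
(J + sqrt(-11 + 19))*(-122) = (-9 + sqrt(-11 + 19))*(-122) = (-9 + sqrt(8))*(-122) = (-9 + 2*sqrt(2))*(-122) = 1098 - 244*sqrt(2)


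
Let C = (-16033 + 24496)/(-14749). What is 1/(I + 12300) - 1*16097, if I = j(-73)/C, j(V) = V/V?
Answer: -239339740312/14868593 ≈ -16097.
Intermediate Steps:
j(V) = 1
C = -1209/2107 (C = 8463*(-1/14749) = -1209/2107 ≈ -0.57380)
I = -2107/1209 (I = 1/(-1209/2107) = 1*(-2107/1209) = -2107/1209 ≈ -1.7428)
1/(I + 12300) - 1*16097 = 1/(-2107/1209 + 12300) - 1*16097 = 1/(14868593/1209) - 16097 = 1209/14868593 - 16097 = -239339740312/14868593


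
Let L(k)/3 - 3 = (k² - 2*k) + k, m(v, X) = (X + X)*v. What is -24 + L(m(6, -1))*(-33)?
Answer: -15765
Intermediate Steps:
m(v, X) = 2*X*v (m(v, X) = (2*X)*v = 2*X*v)
L(k) = 9 - 3*k + 3*k² (L(k) = 9 + 3*((k² - 2*k) + k) = 9 + 3*(k² - k) = 9 + (-3*k + 3*k²) = 9 - 3*k + 3*k²)
-24 + L(m(6, -1))*(-33) = -24 + (9 - 6*(-1)*6 + 3*(2*(-1)*6)²)*(-33) = -24 + (9 - 3*(-12) + 3*(-12)²)*(-33) = -24 + (9 + 36 + 3*144)*(-33) = -24 + (9 + 36 + 432)*(-33) = -24 + 477*(-33) = -24 - 15741 = -15765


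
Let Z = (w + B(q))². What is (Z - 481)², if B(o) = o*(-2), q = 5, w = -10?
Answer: 6561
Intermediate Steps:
B(o) = -2*o
Z = 400 (Z = (-10 - 2*5)² = (-10 - 10)² = (-20)² = 400)
(Z - 481)² = (400 - 481)² = (-81)² = 6561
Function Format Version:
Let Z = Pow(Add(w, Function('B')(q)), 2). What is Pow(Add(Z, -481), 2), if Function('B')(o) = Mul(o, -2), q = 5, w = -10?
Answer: 6561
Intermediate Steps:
Function('B')(o) = Mul(-2, o)
Z = 400 (Z = Pow(Add(-10, Mul(-2, 5)), 2) = Pow(Add(-10, -10), 2) = Pow(-20, 2) = 400)
Pow(Add(Z, -481), 2) = Pow(Add(400, -481), 2) = Pow(-81, 2) = 6561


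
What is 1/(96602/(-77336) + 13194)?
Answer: 38668/510137291 ≈ 7.5799e-5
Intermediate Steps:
1/(96602/(-77336) + 13194) = 1/(96602*(-1/77336) + 13194) = 1/(-48301/38668 + 13194) = 1/(510137291/38668) = 38668/510137291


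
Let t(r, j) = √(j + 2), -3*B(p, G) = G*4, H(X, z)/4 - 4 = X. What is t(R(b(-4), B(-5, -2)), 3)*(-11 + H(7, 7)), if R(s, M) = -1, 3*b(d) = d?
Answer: 33*√5 ≈ 73.790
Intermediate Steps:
b(d) = d/3
H(X, z) = 16 + 4*X
B(p, G) = -4*G/3 (B(p, G) = -G*4/3 = -4*G/3)
t(r, j) = √(2 + j)
t(R(b(-4), B(-5, -2)), 3)*(-11 + H(7, 7)) = √(2 + 3)*(-11 + (16 + 4*7)) = √5*(-11 + (16 + 28)) = √5*(-11 + 44) = √5*33 = 33*√5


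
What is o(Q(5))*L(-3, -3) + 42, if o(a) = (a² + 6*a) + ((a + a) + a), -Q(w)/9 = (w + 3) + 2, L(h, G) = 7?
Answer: 51072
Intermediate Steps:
Q(w) = -45 - 9*w (Q(w) = -9*((w + 3) + 2) = -9*((3 + w) + 2) = -9*(5 + w) = -45 - 9*w)
o(a) = a² + 9*a (o(a) = (a² + 6*a) + (2*a + a) = (a² + 6*a) + 3*a = a² + 9*a)
o(Q(5))*L(-3, -3) + 42 = ((-45 - 9*5)*(9 + (-45 - 9*5)))*7 + 42 = ((-45 - 45)*(9 + (-45 - 45)))*7 + 42 = -90*(9 - 90)*7 + 42 = -90*(-81)*7 + 42 = 7290*7 + 42 = 51030 + 42 = 51072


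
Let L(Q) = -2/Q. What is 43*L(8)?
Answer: -43/4 ≈ -10.750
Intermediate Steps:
43*L(8) = 43*(-2/8) = 43*(-2*⅛) = 43*(-¼) = -43/4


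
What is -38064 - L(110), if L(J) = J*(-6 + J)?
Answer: -49504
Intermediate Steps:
-38064 - L(110) = -38064 - 110*(-6 + 110) = -38064 - 110*104 = -38064 - 1*11440 = -38064 - 11440 = -49504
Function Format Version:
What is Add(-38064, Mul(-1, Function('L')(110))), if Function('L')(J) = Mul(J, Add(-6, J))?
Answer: -49504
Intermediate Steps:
Add(-38064, Mul(-1, Function('L')(110))) = Add(-38064, Mul(-1, Mul(110, Add(-6, 110)))) = Add(-38064, Mul(-1, Mul(110, 104))) = Add(-38064, Mul(-1, 11440)) = Add(-38064, -11440) = -49504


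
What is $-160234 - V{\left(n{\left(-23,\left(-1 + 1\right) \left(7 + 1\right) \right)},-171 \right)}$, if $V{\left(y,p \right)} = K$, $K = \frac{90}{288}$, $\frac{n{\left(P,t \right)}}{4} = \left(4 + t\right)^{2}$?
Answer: $- \frac{2563749}{16} \approx -1.6023 \cdot 10^{5}$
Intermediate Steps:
$n{\left(P,t \right)} = 4 \left(4 + t\right)^{2}$
$K = \frac{5}{16}$ ($K = 90 \cdot \frac{1}{288} = \frac{5}{16} \approx 0.3125$)
$V{\left(y,p \right)} = \frac{5}{16}$
$-160234 - V{\left(n{\left(-23,\left(-1 + 1\right) \left(7 + 1\right) \right)},-171 \right)} = -160234 - \frac{5}{16} = - \frac{2563749}{16}$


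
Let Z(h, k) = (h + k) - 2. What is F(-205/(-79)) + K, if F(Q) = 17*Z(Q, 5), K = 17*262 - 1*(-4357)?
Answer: 703583/79 ≈ 8906.1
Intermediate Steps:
Z(h, k) = -2 + h + k
K = 8811 (K = 4454 + 4357 = 8811)
F(Q) = 51 + 17*Q (F(Q) = 17*(-2 + Q + 5) = 17*(3 + Q) = 51 + 17*Q)
F(-205/(-79)) + K = (51 + 17*(-205/(-79))) + 8811 = (51 + 17*(-205*(-1/79))) + 8811 = (51 + 17*(205/79)) + 8811 = (51 + 3485/79) + 8811 = 7514/79 + 8811 = 703583/79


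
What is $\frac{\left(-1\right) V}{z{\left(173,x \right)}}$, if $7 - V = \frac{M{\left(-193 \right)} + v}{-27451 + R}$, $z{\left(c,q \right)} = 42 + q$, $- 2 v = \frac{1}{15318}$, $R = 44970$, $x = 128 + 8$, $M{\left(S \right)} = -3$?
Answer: $- \frac{3757076497}{95534750952} \approx -0.039327$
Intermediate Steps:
$x = 136$
$v = - \frac{1}{30636}$ ($v = - \frac{1}{2 \cdot 15318} = \left(- \frac{1}{2}\right) \frac{1}{15318} = - \frac{1}{30636} \approx -3.2641 \cdot 10^{-5}$)
$V = \frac{3757076497}{536712084}$ ($V = 7 - \frac{-3 - \frac{1}{30636}}{-27451 + 44970} = 7 - - \frac{91909}{30636 \cdot 17519} = 7 - \left(- \frac{91909}{30636}\right) \frac{1}{17519} = 7 - - \frac{91909}{536712084} = 7 + \frac{91909}{536712084} = \frac{3757076497}{536712084} \approx 7.0002$)
$\frac{\left(-1\right) V}{z{\left(173,x \right)}} = \frac{\left(-1\right) \frac{3757076497}{536712084}}{42 + 136} = - \frac{3757076497}{536712084 \cdot 178} = \left(- \frac{3757076497}{536712084}\right) \frac{1}{178} = - \frac{3757076497}{95534750952}$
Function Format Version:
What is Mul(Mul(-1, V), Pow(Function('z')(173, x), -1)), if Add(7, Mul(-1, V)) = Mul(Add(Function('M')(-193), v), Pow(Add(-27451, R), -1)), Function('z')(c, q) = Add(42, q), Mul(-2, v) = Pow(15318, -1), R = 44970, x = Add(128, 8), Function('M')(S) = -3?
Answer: Rational(-3757076497, 95534750952) ≈ -0.039327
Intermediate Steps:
x = 136
v = Rational(-1, 30636) (v = Mul(Rational(-1, 2), Pow(15318, -1)) = Mul(Rational(-1, 2), Rational(1, 15318)) = Rational(-1, 30636) ≈ -3.2641e-5)
V = Rational(3757076497, 536712084) (V = Add(7, Mul(-1, Mul(Add(-3, Rational(-1, 30636)), Pow(Add(-27451, 44970), -1)))) = Add(7, Mul(-1, Mul(Rational(-91909, 30636), Pow(17519, -1)))) = Add(7, Mul(-1, Mul(Rational(-91909, 30636), Rational(1, 17519)))) = Add(7, Mul(-1, Rational(-91909, 536712084))) = Add(7, Rational(91909, 536712084)) = Rational(3757076497, 536712084) ≈ 7.0002)
Mul(Mul(-1, V), Pow(Function('z')(173, x), -1)) = Mul(Mul(-1, Rational(3757076497, 536712084)), Pow(Add(42, 136), -1)) = Mul(Rational(-3757076497, 536712084), Pow(178, -1)) = Mul(Rational(-3757076497, 536712084), Rational(1, 178)) = Rational(-3757076497, 95534750952)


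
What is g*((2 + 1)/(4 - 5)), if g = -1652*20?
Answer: 99120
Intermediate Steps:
g = -33040
g*((2 + 1)/(4 - 5)) = -33040*(2 + 1)/(4 - 5) = -99120/(-1) = -99120*(-1) = -33040*(-3) = 99120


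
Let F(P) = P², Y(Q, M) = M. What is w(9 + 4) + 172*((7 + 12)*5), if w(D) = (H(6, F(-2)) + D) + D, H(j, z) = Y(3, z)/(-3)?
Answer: 49094/3 ≈ 16365.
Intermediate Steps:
H(j, z) = -z/3 (H(j, z) = z/(-3) = z*(-⅓) = -z/3)
w(D) = -4/3 + 2*D (w(D) = (-⅓*(-2)² + D) + D = (-⅓*4 + D) + D = (-4/3 + D) + D = -4/3 + 2*D)
w(9 + 4) + 172*((7 + 12)*5) = (-4/3 + 2*(9 + 4)) + 172*((7 + 12)*5) = (-4/3 + 2*13) + 172*(19*5) = (-4/3 + 26) + 172*95 = 74/3 + 16340 = 49094/3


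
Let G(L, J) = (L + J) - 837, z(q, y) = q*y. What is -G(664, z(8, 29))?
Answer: -59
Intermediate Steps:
G(L, J) = -837 + J + L (G(L, J) = (J + L) - 837 = -837 + J + L)
-G(664, z(8, 29)) = -(-837 + 8*29 + 664) = -(-837 + 232 + 664) = -1*59 = -59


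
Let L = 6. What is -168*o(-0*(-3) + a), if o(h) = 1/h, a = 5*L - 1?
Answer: -168/29 ≈ -5.7931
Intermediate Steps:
a = 29 (a = 5*6 - 1 = 30 - 1 = 29)
-168*o(-0*(-3) + a) = -168/(-0*(-3) + 29) = -168/(-5*0 + 29) = -168/(0 + 29) = -168/29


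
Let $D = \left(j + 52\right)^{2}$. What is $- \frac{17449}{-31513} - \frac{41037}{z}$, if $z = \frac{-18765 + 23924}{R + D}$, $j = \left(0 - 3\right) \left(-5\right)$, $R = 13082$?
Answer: $- \frac{22722709275760}{162575567} \approx -1.3977 \cdot 10^{5}$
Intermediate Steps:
$j = 15$ ($j = \left(-3\right) \left(-5\right) = 15$)
$D = 4489$ ($D = \left(15 + 52\right)^{2} = 67^{2} = 4489$)
$z = \frac{5159}{17571}$ ($z = \frac{-18765 + 23924}{13082 + 4489} = \frac{5159}{17571} \approx 0.29361$)
$- \frac{17449}{-31513} - \frac{41037}{z} = - \frac{17449}{-31513} - \frac{41037}{\frac{5159}{17571}} = \left(-17449\right) \left(- \frac{1}{31513}\right) - \frac{721061127}{5159} = \frac{17449}{31513} - \frac{721061127}{5159} = - \frac{22722709275760}{162575567}$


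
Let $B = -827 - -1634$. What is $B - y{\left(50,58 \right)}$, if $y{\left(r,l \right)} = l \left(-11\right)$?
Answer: $1445$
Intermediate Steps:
$y{\left(r,l \right)} = - 11 l$
$B = 807$ ($B = -827 + 1634 = 807$)
$B - y{\left(50,58 \right)} = 807 - \left(-11\right) 58 = 807 - -638 = 807 + 638 = 1445$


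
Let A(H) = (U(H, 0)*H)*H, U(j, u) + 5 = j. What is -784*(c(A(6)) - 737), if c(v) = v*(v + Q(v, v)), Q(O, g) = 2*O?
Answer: -2470384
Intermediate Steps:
U(j, u) = -5 + j
A(H) = H²*(-5 + H) (A(H) = ((-5 + H)*H)*H = (H*(-5 + H))*H = H²*(-5 + H))
c(v) = 3*v² (c(v) = v*(v + 2*v) = v*(3*v) = 3*v²)
-784*(c(A(6)) - 737) = -784*(3*(6²*(-5 + 6))² - 737) = -784*(3*(36*1)² - 737) = -784*(3*36² - 737) = -784*(3*1296 - 737) = -784*(3888 - 737) = -784*3151 = -2470384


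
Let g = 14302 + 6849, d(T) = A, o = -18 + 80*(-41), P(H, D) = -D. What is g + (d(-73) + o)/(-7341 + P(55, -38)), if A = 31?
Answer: 154469020/7303 ≈ 21151.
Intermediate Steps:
o = -3298 (o = -18 - 3280 = -3298)
d(T) = 31
g = 21151
g + (d(-73) + o)/(-7341 + P(55, -38)) = 21151 + (31 - 3298)/(-7341 - 1*(-38)) = 21151 - 3267/(-7341 + 38) = 21151 - 3267/(-7303) = 21151 - 3267*(-1/7303) = 21151 + 3267/7303 = 154469020/7303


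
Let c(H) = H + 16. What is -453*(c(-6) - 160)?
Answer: 67950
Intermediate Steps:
c(H) = 16 + H
-453*(c(-6) - 160) = -453*((16 - 6) - 160) = -453*(10 - 160) = -453*(-150) = 67950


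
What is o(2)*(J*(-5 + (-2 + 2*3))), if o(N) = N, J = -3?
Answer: 6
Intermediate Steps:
o(2)*(J*(-5 + (-2 + 2*3))) = 2*(-3*(-5 + (-2 + 2*3))) = 2*(-3*(-5 + (-2 + 6))) = 2*(-3*(-5 + 4)) = 2*(-3*(-1)) = 2*3 = 6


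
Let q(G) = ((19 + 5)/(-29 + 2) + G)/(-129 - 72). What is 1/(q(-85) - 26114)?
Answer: -1809/47239453 ≈ -3.8294e-5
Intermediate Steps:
q(G) = 8/1809 - G/201 (q(G) = (24/(-27) + G)/(-201) = (24*(-1/27) + G)*(-1/201) = (-8/9 + G)*(-1/201) = 8/1809 - G/201)
1/(q(-85) - 26114) = 1/((8/1809 - 1/201*(-85)) - 26114) = 1/((8/1809 + 85/201) - 26114) = 1/(773/1809 - 26114) = 1/(-47239453/1809) = -1809/47239453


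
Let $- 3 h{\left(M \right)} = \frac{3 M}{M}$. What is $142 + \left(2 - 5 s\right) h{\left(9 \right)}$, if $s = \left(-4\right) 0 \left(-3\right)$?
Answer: $140$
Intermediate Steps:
$s = 0$ ($s = 0 \left(-3\right) = 0$)
$h{\left(M \right)} = -1$ ($h{\left(M \right)} = - \frac{3 M \frac{1}{M}}{3} = \left(- \frac{1}{3}\right) 3 = -1$)
$142 + \left(2 - 5 s\right) h{\left(9 \right)} = 142 + \left(2 - 0\right) \left(-1\right) = 142 + \left(2 + 0\right) \left(-1\right) = 142 + 2 \left(-1\right) = 142 - 2 = 140$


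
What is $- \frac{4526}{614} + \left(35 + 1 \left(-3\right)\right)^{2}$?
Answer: $\frac{312105}{307} \approx 1016.6$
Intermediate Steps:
$- \frac{4526}{614} + \left(35 + 1 \left(-3\right)\right)^{2} = \left(-4526\right) \frac{1}{614} + \left(35 - 3\right)^{2} = - \frac{2263}{307} + 32^{2} = - \frac{2263}{307} + 1024 = \frac{312105}{307}$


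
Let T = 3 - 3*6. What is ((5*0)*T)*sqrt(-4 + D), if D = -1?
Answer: 0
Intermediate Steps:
T = -15 (T = 3 - 3*6 = 3 - 18 = -15)
((5*0)*T)*sqrt(-4 + D) = ((5*0)*(-15))*sqrt(-4 - 1) = (0*(-15))*sqrt(-5) = 0*(I*sqrt(5)) = 0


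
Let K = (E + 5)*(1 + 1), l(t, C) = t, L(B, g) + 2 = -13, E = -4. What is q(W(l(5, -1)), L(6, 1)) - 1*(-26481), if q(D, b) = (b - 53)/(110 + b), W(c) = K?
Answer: 2515627/95 ≈ 26480.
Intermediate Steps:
L(B, g) = -15 (L(B, g) = -2 - 13 = -15)
K = 2 (K = (-4 + 5)*(1 + 1) = 1*2 = 2)
W(c) = 2
q(D, b) = (-53 + b)/(110 + b)
q(W(l(5, -1)), L(6, 1)) - 1*(-26481) = (-53 - 15)/(110 - 15) - 1*(-26481) = -68/95 + 26481 = 2515627/95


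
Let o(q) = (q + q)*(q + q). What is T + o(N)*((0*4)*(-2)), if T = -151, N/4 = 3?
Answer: -151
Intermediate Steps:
N = 12 (N = 4*3 = 12)
o(q) = 4*q² (o(q) = (2*q)*(2*q) = 4*q²)
T + o(N)*((0*4)*(-2)) = -151 + (4*12²)*((0*4)*(-2)) = -151 + (4*144)*(0*(-2)) = -151 + 576*0 = -151 + 0 = -151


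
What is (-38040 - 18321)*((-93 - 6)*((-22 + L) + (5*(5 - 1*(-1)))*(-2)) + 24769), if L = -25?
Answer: -1993037682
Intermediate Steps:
(-38040 - 18321)*((-93 - 6)*((-22 + L) + (5*(5 - 1*(-1)))*(-2)) + 24769) = (-38040 - 18321)*((-93 - 6)*((-22 - 25) + (5*(5 - 1*(-1)))*(-2)) + 24769) = -56361*(-99*(-47 + (5*(5 + 1))*(-2)) + 24769) = -56361*(-99*(-47 + (5*6)*(-2)) + 24769) = -56361*(-99*(-47 + 30*(-2)) + 24769) = -56361*(-99*(-47 - 60) + 24769) = -56361*(-99*(-107) + 24769) = -56361*(10593 + 24769) = -56361*35362 = -1993037682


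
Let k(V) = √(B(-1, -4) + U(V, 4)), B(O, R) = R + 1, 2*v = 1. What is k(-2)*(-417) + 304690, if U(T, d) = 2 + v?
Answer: 304690 - 417*I*√2/2 ≈ 3.0469e+5 - 294.86*I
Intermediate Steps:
v = ½ (v = (½)*1 = ½ ≈ 0.50000)
U(T, d) = 5/2 (U(T, d) = 2 + ½ = 5/2)
B(O, R) = 1 + R
k(V) = I*√2/2 (k(V) = √((1 - 4) + 5/2) = √(-3 + 5/2) = √(-½) = I*√2/2)
k(-2)*(-417) + 304690 = (I*√2/2)*(-417) + 304690 = -417*I*√2/2 + 304690 = 304690 - 417*I*√2/2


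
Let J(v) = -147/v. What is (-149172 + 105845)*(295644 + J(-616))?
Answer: -1127225257611/88 ≈ -1.2809e+10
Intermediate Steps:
(-149172 + 105845)*(295644 + J(-616)) = (-149172 + 105845)*(295644 - 147/(-616)) = -43327*(295644 - 147*(-1/616)) = -43327*(295644 + 21/88) = -43327*26016693/88 = -1127225257611/88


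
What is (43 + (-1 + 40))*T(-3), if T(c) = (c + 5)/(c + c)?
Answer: -82/3 ≈ -27.333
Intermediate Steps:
T(c) = (5 + c)/(2*c) (T(c) = (5 + c)/((2*c)) = (5 + c)*(1/(2*c)) = (5 + c)/(2*c))
(43 + (-1 + 40))*T(-3) = (43 + (-1 + 40))*((1/2)*(5 - 3)/(-3)) = (43 + 39)*((1/2)*(-1/3)*2) = 82*(-1/3) = -82/3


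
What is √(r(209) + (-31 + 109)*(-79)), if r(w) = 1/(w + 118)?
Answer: I*√658896171/327 ≈ 78.498*I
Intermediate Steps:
r(w) = 1/(118 + w)
√(r(209) + (-31 + 109)*(-79)) = √(1/(118 + 209) + (-31 + 109)*(-79)) = √(1/327 + 78*(-79)) = √(1/327 - 6162) = √(-2014973/327) = I*√658896171/327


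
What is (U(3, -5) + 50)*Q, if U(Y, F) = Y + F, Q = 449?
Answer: 21552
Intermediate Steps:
U(Y, F) = F + Y
(U(3, -5) + 50)*Q = ((-5 + 3) + 50)*449 = (-2 + 50)*449 = 48*449 = 21552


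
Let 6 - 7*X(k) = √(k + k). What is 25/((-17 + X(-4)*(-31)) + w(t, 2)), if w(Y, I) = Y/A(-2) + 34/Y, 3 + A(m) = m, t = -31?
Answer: -566071625/963382422 - 130335625*I*√2/963382422 ≈ -0.58759 - 0.19133*I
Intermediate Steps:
A(m) = -3 + m
X(k) = 6/7 - √2*√k/7 (X(k) = 6/7 - √(k + k)/7 = 6/7 - √2*√k/7)
w(Y, I) = 34/Y - Y/5 (w(Y, I) = Y/(-3 - 2) + 34/Y = Y/(-5) + 34/Y = Y*(-⅕) + 34/Y = -Y/5 + 34/Y = 34/Y - Y/5)
25/((-17 + X(-4)*(-31)) + w(t, 2)) = 25/((-17 + (6/7 - √2*√(-4)/7)*(-31)) + (34/(-31) - ⅕*(-31))) = 25/((-17 + (6/7 - √2*2*I/7)*(-31)) + (34*(-1/31) + 31/5)) = 25/((-17 + (6/7 - 2*I*√2/7)*(-31)) + (-34/31 + 31/5)) = 25/((-17 + (-186/7 + 62*I*√2/7)) + 791/155) = 25/((-305/7 + 62*I*√2/7) + 791/155) = 25/(-41738/1085 + 62*I*√2/7)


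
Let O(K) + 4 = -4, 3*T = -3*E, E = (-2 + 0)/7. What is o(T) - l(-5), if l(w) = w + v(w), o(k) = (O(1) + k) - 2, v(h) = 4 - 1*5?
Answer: -26/7 ≈ -3.7143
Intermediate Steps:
E = -2/7 (E = -2*⅐ = -2/7 ≈ -0.28571)
v(h) = -1 (v(h) = 4 - 5 = -1)
T = 2/7 (T = (-3*(-2/7))/3 = (⅓)*(6/7) = 2/7 ≈ 0.28571)
O(K) = -8 (O(K) = -4 - 4 = -8)
o(k) = -10 + k (o(k) = (-8 + k) - 2 = -10 + k)
l(w) = -1 + w (l(w) = w - 1 = -1 + w)
o(T) - l(-5) = (-10 + 2/7) - (-1 - 5) = -68/7 - 1*(-6) = -68/7 + 6 = -26/7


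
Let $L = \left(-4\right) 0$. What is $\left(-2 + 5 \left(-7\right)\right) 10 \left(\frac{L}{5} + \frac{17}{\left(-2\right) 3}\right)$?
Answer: $\frac{3145}{3} \approx 1048.3$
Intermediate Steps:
$L = 0$
$\left(-2 + 5 \left(-7\right)\right) 10 \left(\frac{L}{5} + \frac{17}{\left(-2\right) 3}\right) = \left(-2 + 5 \left(-7\right)\right) 10 \left(\frac{0}{5} + \frac{17}{\left(-2\right) 3}\right) = \left(-2 - 35\right) 10 \left(0 \cdot \frac{1}{5} + \frac{17}{-6}\right) = - 37 \cdot 10 \left(0 + 17 \left(- \frac{1}{6}\right)\right) = - 37 \cdot 10 \left(0 - \frac{17}{6}\right) = - 37 \cdot 10 \left(- \frac{17}{6}\right) = \left(-37\right) \left(- \frac{85}{3}\right) = \frac{3145}{3}$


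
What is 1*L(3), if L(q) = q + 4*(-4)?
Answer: -13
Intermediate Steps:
L(q) = -16 + q (L(q) = q - 16 = -16 + q)
1*L(3) = 1*(-16 + 3) = 1*(-13) = -13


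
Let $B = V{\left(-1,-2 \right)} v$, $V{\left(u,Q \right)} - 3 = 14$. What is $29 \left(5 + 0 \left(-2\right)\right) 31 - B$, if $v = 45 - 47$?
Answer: $4529$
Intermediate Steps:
$V{\left(u,Q \right)} = 17$ ($V{\left(u,Q \right)} = 3 + 14 = 17$)
$v = -2$
$B = -34$ ($B = 17 \left(-2\right) = -34$)
$29 \left(5 + 0 \left(-2\right)\right) 31 - B = 29 \left(5 + 0 \left(-2\right)\right) 31 - -34 = 29 \left(5 + 0\right) 31 + 34 = 29 \cdot 5 \cdot 31 + 34 = 145 \cdot 31 + 34 = 4495 + 34 = 4529$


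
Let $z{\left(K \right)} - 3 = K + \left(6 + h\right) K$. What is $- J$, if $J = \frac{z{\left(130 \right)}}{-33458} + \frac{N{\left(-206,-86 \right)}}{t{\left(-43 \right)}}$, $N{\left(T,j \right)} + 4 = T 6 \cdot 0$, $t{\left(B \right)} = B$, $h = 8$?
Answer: $- \frac{49853}{1438694} \approx -0.034652$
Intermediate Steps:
$N{\left(T,j \right)} = -4$ ($N{\left(T,j \right)} = -4 + T 6 \cdot 0 = -4 + 6 T 0 = -4 + 0 = -4$)
$z{\left(K \right)} = 3 + 15 K$ ($z{\left(K \right)} = 3 + \left(K + \left(6 + 8\right) K\right) = 3 + \left(K + 14 K\right) = 3 + 15 K$)
$J = \frac{49853}{1438694}$ ($J = \frac{3 + 15 \cdot 130}{-33458} - \frac{4}{-43} = \left(3 + 1950\right) \left(- \frac{1}{33458}\right) - - \frac{4}{43} = 1953 \left(- \frac{1}{33458}\right) + \frac{4}{43} = - \frac{1953}{33458} + \frac{4}{43} = \frac{49853}{1438694} \approx 0.034652$)
$- J = \left(-1\right) \frac{49853}{1438694} = - \frac{49853}{1438694}$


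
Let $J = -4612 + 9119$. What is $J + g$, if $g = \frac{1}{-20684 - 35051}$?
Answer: $\frac{251197644}{55735} \approx 4507.0$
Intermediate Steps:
$J = 4507$
$g = - \frac{1}{55735}$ ($g = \frac{1}{-55735} = - \frac{1}{55735} \approx -1.7942 \cdot 10^{-5}$)
$J + g = 4507 - \frac{1}{55735} = \frac{251197644}{55735}$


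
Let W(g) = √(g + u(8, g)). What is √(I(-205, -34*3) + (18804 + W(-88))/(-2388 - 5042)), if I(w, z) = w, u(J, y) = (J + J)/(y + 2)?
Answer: √(-5295867997195 - 319490*I*√10191)/159745 ≈ 4.3867e-5 - 14.406*I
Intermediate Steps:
u(J, y) = 2*J/(2 + y) (u(J, y) = (2*J)/(2 + y) = 2*J/(2 + y))
W(g) = √(g + 16/(2 + g)) (W(g) = √(g + 2*8/(2 + g)) = √(g + 16/(2 + g)))
√(I(-205, -34*3) + (18804 + W(-88))/(-2388 - 5042)) = √(-205 + (18804 + √((16 - 88*(2 - 88))/(2 - 88)))/(-2388 - 5042)) = √(-205 + (18804 + √((16 - 88*(-86))/(-86)))/(-7430)) = √(-205 + (18804 + √(-(16 + 7568)/86))*(-1/7430)) = √(-205 + (18804 + √(-1/86*7584))*(-1/7430)) = √(-205 + (18804 + √(-3792/43))*(-1/7430)) = √(-205 + (18804 + 4*I*√10191/43)*(-1/7430)) = √(-205 + (-9402/3715 - 2*I*√10191/159745)) = √(-770977/3715 - 2*I*√10191/159745)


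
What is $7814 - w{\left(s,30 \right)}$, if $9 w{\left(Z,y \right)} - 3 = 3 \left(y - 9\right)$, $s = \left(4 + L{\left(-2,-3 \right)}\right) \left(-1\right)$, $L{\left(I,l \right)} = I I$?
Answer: $\frac{23420}{3} \approx 7806.7$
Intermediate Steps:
$L{\left(I,l \right)} = I^{2}$
$s = -8$ ($s = \left(4 + \left(-2\right)^{2}\right) \left(-1\right) = \left(4 + 4\right) \left(-1\right) = 8 \left(-1\right) = -8$)
$w{\left(Z,y \right)} = - \frac{8}{3} + \frac{y}{3}$ ($w{\left(Z,y \right)} = \frac{1}{3} + \frac{3 \left(y - 9\right)}{9} = \frac{1}{3} + \frac{3 \left(-9 + y\right)}{9} = \frac{1}{3} + \frac{-27 + 3 y}{9} = \frac{1}{3} + \left(-3 + \frac{y}{3}\right) = - \frac{8}{3} + \frac{y}{3}$)
$7814 - w{\left(s,30 \right)} = 7814 - \left(- \frac{8}{3} + \frac{1}{3} \cdot 30\right) = 7814 - \left(- \frac{8}{3} + 10\right) = 7814 - \frac{22}{3} = \frac{23420}{3}$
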